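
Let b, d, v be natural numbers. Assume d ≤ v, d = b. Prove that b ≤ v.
Since d = b and d ≤ v, by substitution, b ≤ v.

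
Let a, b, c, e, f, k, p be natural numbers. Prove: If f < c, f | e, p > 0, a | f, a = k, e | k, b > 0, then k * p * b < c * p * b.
Because f | e and e | k, f | k. a = k and a | f, thus k | f. f | k, so f = k. f < c, so k < c. Since p > 0, k * p < c * p. Since b > 0, k * p * b < c * p * b.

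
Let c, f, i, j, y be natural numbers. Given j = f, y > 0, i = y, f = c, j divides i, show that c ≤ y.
From j = f and f = c, j = c. From i = y and j divides i, j divides y. j = c, so c divides y. y > 0, so c ≤ y.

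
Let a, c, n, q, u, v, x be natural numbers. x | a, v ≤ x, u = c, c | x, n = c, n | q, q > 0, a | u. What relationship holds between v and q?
v ≤ q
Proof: u = c and a | u, so a | c. Since x | a, x | c. Since c | x, c = x. n = c and n | q, hence c | q. c = x, so x | q. q > 0, so x ≤ q. v ≤ x, so v ≤ q.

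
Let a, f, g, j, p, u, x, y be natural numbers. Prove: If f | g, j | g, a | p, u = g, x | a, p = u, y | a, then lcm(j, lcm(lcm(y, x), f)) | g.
Because y | a and x | a, lcm(y, x) | a. p = u and a | p, so a | u. lcm(y, x) | a, so lcm(y, x) | u. u = g, so lcm(y, x) | g. Since f | g, lcm(lcm(y, x), f) | g. Since j | g, lcm(j, lcm(lcm(y, x), f)) | g.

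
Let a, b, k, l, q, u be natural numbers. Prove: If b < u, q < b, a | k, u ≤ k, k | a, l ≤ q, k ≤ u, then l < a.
u ≤ k and k ≤ u, so u = k. k | a and a | k, so k = a. Since u = k, u = a. q < b and b < u, hence q < u. Since l ≤ q, l < u. u = a, so l < a.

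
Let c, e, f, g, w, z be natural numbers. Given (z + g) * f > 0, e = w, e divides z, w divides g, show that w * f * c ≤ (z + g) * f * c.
e = w and e divides z, so w divides z. Since w divides g, w divides z + g. Then w * f divides (z + g) * f. Since (z + g) * f > 0, w * f ≤ (z + g) * f. By multiplying by a non-negative, w * f * c ≤ (z + g) * f * c.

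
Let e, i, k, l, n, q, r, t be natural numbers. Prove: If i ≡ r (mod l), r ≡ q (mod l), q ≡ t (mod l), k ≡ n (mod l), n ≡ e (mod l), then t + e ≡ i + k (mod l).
i ≡ r (mod l) and r ≡ q (mod l), so i ≡ q (mod l). Since q ≡ t (mod l), i ≡ t (mod l). k ≡ n (mod l) and n ≡ e (mod l), therefore k ≡ e (mod l). Combined with i ≡ t (mod l), by adding congruences, i + k ≡ t + e (mod l). Then t + e ≡ i + k (mod l).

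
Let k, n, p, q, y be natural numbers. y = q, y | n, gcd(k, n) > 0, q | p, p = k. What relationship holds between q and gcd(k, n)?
q ≤ gcd(k, n)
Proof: p = k and q | p, so q | k. y = q and y | n, therefore q | n. Since q | k, q | gcd(k, n). gcd(k, n) > 0, so q ≤ gcd(k, n).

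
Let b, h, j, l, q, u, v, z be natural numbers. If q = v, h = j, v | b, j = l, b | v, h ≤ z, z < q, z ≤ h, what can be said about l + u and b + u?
l + u < b + u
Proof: h = j and j = l, so h = l. Because v | b and b | v, v = b. q = v, so q = b. From z ≤ h and h ≤ z, z = h. z < q, so h < q. Since q = b, h < b. From h = l, l < b. Then l + u < b + u.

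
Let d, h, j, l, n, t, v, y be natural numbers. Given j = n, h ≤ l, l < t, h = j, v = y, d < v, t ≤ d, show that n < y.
h = j and j = n, so h = n. h ≤ l and l < t, thus h < t. Because h = n, n < t. v = y and d < v, so d < y. t ≤ d, so t < y. Since n < t, n < y.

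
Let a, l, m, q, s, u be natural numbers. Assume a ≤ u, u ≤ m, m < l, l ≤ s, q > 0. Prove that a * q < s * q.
Since a ≤ u and u ≤ m, a ≤ m. m < l and l ≤ s, hence m < s. Because a ≤ m, a < s. Since q > 0, a * q < s * q.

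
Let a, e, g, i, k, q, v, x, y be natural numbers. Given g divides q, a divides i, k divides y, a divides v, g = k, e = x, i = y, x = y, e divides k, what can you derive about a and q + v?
a divides q + v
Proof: Since i = y and a divides i, a divides y. e = x and e divides k, thus x divides k. x = y, so y divides k. k divides y, so k = y. g = k and g divides q, therefore k divides q. From k = y, y divides q. a divides y, so a divides q. Since a divides v, a divides q + v.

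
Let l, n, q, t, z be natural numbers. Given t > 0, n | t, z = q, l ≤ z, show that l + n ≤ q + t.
Because z = q and l ≤ z, l ≤ q. n | t and t > 0, thus n ≤ t. From l ≤ q, l + n ≤ q + t.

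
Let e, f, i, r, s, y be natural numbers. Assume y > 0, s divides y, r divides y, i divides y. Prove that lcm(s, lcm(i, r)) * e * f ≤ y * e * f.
i divides y and r divides y, hence lcm(i, r) divides y. s divides y, so lcm(s, lcm(i, r)) divides y. y > 0, so lcm(s, lcm(i, r)) ≤ y. By multiplying by a non-negative, lcm(s, lcm(i, r)) * e ≤ y * e. By multiplying by a non-negative, lcm(s, lcm(i, r)) * e * f ≤ y * e * f.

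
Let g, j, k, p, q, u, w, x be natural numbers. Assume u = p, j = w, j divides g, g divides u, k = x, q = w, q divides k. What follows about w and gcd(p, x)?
w divides gcd(p, x)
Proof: j divides g and g divides u, so j divides u. j = w, so w divides u. u = p, so w divides p. Since q = w and q divides k, w divides k. Since k = x, w divides x. Because w divides p, w divides gcd(p, x).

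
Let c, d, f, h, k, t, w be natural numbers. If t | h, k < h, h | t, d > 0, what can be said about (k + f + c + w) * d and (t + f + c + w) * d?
(k + f + c + w) * d < (t + f + c + w) * d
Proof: From h | t and t | h, h = t. From k < h, k < t. Then k + f < t + f. Then k + f + c < t + f + c. Then k + f + c + w < t + f + c + w. d > 0, so (k + f + c + w) * d < (t + f + c + w) * d.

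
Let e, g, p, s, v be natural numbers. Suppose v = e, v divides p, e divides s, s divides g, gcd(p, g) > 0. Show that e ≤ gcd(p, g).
v = e and v divides p, thus e divides p. e divides s and s divides g, therefore e divides g. e divides p, so e divides gcd(p, g). gcd(p, g) > 0, so e ≤ gcd(p, g).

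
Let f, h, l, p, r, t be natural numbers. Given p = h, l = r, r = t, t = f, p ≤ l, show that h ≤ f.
Because l = r and r = t, l = t. Since t = f, l = f. Since p ≤ l, p ≤ f. Since p = h, h ≤ f.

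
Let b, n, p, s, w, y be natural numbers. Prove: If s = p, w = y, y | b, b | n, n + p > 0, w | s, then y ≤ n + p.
From y | b and b | n, y | n. s = p and w | s, therefore w | p. Since w = y, y | p. y | n, so y | n + p. Because n + p > 0, y ≤ n + p.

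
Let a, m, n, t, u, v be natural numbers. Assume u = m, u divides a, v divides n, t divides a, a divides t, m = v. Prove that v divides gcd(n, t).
a divides t and t divides a, hence a = t. Since u = m and u divides a, m divides a. a = t, so m divides t. m = v, so v divides t. Since v divides n, v divides gcd(n, t).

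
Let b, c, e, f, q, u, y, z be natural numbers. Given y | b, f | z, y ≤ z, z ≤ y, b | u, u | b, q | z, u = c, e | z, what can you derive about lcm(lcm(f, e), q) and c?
lcm(lcm(f, e), q) | c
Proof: From f | z and e | z, lcm(f, e) | z. Since q | z, lcm(lcm(f, e), q) | z. From b | u and u | b, b = u. Since u = c, b = c. y ≤ z and z ≤ y, so y = z. Since y | b, z | b. b = c, so z | c. lcm(lcm(f, e), q) | z, so lcm(lcm(f, e), q) | c.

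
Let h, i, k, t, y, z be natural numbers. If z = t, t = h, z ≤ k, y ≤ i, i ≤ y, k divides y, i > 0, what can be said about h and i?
h ≤ i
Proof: z = t and t = h, so z = h. z ≤ k, so h ≤ k. y ≤ i and i ≤ y, hence y = i. Since k divides y, k divides i. i > 0, so k ≤ i. Since h ≤ k, h ≤ i.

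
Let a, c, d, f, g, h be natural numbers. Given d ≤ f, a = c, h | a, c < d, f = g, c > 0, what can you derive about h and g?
h < g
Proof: a = c and h | a, so h | c. Since c > 0, h ≤ c. Since c < d, h < d. Since d ≤ f, h < f. Since f = g, h < g.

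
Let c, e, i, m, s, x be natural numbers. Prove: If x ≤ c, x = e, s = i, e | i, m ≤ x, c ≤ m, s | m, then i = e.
x ≤ c and c ≤ m, thus x ≤ m. Since m ≤ x, m = x. From s | m, s | x. Since x = e, s | e. s = i, so i | e. Since e | i, e = i. Then i = e.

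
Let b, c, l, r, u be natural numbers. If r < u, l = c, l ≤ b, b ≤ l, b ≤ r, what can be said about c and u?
c < u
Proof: Because b ≤ l and l ≤ b, b = l. l = c, so b = c. b ≤ r, so c ≤ r. r < u, so c < u.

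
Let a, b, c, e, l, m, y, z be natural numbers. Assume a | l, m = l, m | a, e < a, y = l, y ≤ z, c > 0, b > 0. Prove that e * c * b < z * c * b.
Since m = l and m | a, l | a. a | l, so a = l. From e < a, e < l. y = l and y ≤ z, thus l ≤ z. Since e < l, e < z. Since c > 0, e * c < z * c. Since b > 0, e * c * b < z * c * b.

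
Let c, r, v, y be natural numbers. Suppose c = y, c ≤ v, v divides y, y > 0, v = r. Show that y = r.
c = y and c ≤ v, therefore y ≤ v. v divides y and y > 0, so v ≤ y. y ≤ v, so y = v. Since v = r, y = r.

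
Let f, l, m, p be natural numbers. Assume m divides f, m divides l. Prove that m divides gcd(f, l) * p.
From m divides f and m divides l, m divides gcd(f, l). Then m divides gcd(f, l) * p.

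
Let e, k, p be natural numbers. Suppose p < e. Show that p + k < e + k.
p < e. By adding to both sides, p + k < e + k.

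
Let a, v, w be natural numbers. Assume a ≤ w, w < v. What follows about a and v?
a < v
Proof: a ≤ w and w < v. By transitivity, a < v.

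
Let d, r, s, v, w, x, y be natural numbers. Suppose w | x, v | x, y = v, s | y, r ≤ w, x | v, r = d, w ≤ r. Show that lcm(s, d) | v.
Because y = v and s | y, s | v. From x | v and v | x, x = v. From w ≤ r and r ≤ w, w = r. w | x, so r | x. x = v, so r | v. r = d, so d | v. s | v, so lcm(s, d) | v.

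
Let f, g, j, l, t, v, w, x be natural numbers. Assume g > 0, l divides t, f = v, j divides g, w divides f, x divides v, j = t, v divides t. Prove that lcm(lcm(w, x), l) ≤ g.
f = v and w divides f, so w divides v. Because x divides v, lcm(w, x) divides v. v divides t, so lcm(w, x) divides t. Since l divides t, lcm(lcm(w, x), l) divides t. j = t and j divides g, therefore t divides g. lcm(lcm(w, x), l) divides t, so lcm(lcm(w, x), l) divides g. Since g > 0, lcm(lcm(w, x), l) ≤ g.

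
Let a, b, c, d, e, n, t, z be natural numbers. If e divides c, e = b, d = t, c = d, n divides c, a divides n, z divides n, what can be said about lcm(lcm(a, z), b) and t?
lcm(lcm(a, z), b) divides t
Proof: c = d and d = t, thus c = t. Since a divides n and z divides n, lcm(a, z) divides n. Because n divides c, lcm(a, z) divides c. From e = b and e divides c, b divides c. Since lcm(a, z) divides c, lcm(lcm(a, z), b) divides c. c = t, so lcm(lcm(a, z), b) divides t.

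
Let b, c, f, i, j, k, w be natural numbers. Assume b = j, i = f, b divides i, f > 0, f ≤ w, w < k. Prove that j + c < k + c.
i = f and b divides i, thus b divides f. f > 0, so b ≤ f. Since b = j, j ≤ f. Since f ≤ w and w < k, f < k. Since j ≤ f, j < k. Then j + c < k + c.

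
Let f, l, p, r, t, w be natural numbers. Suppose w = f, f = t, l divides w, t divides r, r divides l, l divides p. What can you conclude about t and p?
t divides p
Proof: From w = f and f = t, w = t. l divides w, so l divides t. t divides r and r divides l, so t divides l. l divides t, so l = t. l divides p, so t divides p.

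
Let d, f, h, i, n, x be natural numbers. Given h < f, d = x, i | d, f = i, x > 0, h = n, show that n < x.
Because h = n and h < f, n < f. f = i, so n < i. d = x and i | d, therefore i | x. From x > 0, i ≤ x. Since n < i, n < x.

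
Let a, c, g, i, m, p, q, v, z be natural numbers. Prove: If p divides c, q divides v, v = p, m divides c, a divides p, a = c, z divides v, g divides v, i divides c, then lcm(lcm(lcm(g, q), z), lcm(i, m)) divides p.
g divides v and q divides v, therefore lcm(g, q) divides v. Since z divides v, lcm(lcm(g, q), z) divides v. From v = p, lcm(lcm(g, q), z) divides p. Since a = c and a divides p, c divides p. From p divides c, c = p. Because i divides c and m divides c, lcm(i, m) divides c. c = p, so lcm(i, m) divides p. Because lcm(lcm(g, q), z) divides p, lcm(lcm(lcm(g, q), z), lcm(i, m)) divides p.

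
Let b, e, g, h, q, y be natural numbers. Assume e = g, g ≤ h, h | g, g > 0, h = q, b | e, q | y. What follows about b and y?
b | y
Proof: h | g and g > 0, hence h ≤ g. g ≤ h, so g = h. Because e = g, e = h. From h = q, e = q. Since b | e, b | q. Since q | y, b | y.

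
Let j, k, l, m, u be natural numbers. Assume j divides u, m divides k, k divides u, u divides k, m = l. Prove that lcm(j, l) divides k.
From u divides k and k divides u, u = k. Since j divides u, j divides k. Since m = l and m divides k, l divides k. j divides k, so lcm(j, l) divides k.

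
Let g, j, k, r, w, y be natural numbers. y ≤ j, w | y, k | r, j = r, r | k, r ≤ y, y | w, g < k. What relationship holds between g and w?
g < w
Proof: k | r and r | k, thus k = r. j = r and y ≤ j, hence y ≤ r. Because r ≤ y, r = y. k = r, so k = y. y | w and w | y, hence y = w. Since k = y, k = w. Since g < k, g < w.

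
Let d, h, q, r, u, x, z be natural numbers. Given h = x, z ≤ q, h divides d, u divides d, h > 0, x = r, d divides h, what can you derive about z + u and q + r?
z + u ≤ q + r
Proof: h = x and x = r, hence h = r. Since d divides h and h divides d, d = h. Since u divides d, u divides h. Since h > 0, u ≤ h. h = r, so u ≤ r. z ≤ q, so z + u ≤ q + r.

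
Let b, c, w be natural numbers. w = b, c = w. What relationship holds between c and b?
c = b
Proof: c = w and w = b. By transitivity, c = b.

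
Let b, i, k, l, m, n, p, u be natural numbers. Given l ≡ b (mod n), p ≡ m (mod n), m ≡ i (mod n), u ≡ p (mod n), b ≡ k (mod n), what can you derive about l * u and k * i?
l * u ≡ k * i (mod n)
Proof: Since l ≡ b (mod n) and b ≡ k (mod n), l ≡ k (mod n). u ≡ p (mod n) and p ≡ m (mod n), therefore u ≡ m (mod n). Since m ≡ i (mod n), u ≡ i (mod n). Since l ≡ k (mod n), l * u ≡ k * i (mod n).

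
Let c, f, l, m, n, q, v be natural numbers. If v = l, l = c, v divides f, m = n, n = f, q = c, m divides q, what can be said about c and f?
c = f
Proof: v = l and l = c, thus v = c. Since v divides f, c divides f. m = n and n = f, therefore m = f. Since q = c and m divides q, m divides c. m = f, so f divides c. c divides f, so c = f.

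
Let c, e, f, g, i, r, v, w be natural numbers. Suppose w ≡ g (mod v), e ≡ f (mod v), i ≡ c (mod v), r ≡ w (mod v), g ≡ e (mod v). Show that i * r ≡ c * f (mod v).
r ≡ w (mod v) and w ≡ g (mod v), thus r ≡ g (mod v). g ≡ e (mod v), so r ≡ e (mod v). e ≡ f (mod v), so r ≡ f (mod v). Since i ≡ c (mod v), i * r ≡ c * f (mod v).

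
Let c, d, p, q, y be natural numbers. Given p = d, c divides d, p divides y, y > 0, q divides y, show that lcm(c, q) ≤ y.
p = d and p divides y, so d divides y. Since c divides d, c divides y. Since q divides y, lcm(c, q) divides y. Since y > 0, lcm(c, q) ≤ y.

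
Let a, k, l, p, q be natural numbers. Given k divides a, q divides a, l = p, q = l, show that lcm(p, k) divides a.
From q = l and l = p, q = p. From q divides a, p divides a. k divides a, so lcm(p, k) divides a.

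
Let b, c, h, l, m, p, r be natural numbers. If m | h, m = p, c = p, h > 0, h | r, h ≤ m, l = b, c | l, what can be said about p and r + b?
p | r + b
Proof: m | h and h > 0, hence m ≤ h. h ≤ m, so h = m. Since m = p, h = p. Since h | r, p | r. l = b and c | l, therefore c | b. Since c = p, p | b. From p | r, p | r + b.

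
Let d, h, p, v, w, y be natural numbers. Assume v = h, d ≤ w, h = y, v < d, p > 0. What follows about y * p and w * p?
y * p < w * p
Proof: v = h and h = y, hence v = y. Since v < d, y < d. d ≤ w, so y < w. Since p > 0, by multiplying by a positive, y * p < w * p.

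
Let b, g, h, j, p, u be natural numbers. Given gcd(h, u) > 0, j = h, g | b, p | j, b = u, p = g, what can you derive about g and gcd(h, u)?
g ≤ gcd(h, u)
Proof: p = g and p | j, therefore g | j. j = h, so g | h. b = u and g | b, so g | u. Since g | h, g | gcd(h, u). gcd(h, u) > 0, so g ≤ gcd(h, u).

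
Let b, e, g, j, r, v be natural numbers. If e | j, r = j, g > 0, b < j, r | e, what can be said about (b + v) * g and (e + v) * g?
(b + v) * g < (e + v) * g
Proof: r = j and r | e, hence j | e. Since e | j, j = e. Since b < j, b < e. Then b + v < e + v. g > 0, so (b + v) * g < (e + v) * g.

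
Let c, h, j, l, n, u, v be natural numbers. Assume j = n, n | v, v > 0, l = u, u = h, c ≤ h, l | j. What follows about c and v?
c ≤ v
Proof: l = u and u = h, so l = h. Since l | j, h | j. j = n, so h | n. From n | v, h | v. Since v > 0, h ≤ v. c ≤ h, so c ≤ v.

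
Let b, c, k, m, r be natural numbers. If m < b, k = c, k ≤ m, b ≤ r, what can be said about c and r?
c < r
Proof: k ≤ m and m < b, therefore k < b. b ≤ r, so k < r. Since k = c, c < r.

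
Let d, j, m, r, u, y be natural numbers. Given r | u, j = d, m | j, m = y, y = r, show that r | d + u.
m = y and m | j, thus y | j. y = r, so r | j. Since j = d, r | d. From r | u, r | d + u.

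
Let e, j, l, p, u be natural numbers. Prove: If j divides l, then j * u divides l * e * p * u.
j divides l, therefore j divides l * e. Then j divides l * e * p. Then j * u divides l * e * p * u.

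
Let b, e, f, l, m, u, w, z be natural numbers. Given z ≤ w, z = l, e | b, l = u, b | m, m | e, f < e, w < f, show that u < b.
Because z = l and l = u, z = u. Since z ≤ w, u ≤ w. Since w < f, u < f. b | m and m | e, hence b | e. e | b, so e = b. f < e, so f < b. u < f, so u < b.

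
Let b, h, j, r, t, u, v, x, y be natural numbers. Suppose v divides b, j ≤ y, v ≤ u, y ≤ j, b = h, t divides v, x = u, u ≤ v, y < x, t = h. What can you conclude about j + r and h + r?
j + r < h + r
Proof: u ≤ v and v ≤ u, thus u = v. Because x = u, x = v. b = h and v divides b, thus v divides h. Since t = h and t divides v, h divides v. Since v divides h, v = h. From x = v, x = h. Since y ≤ j and j ≤ y, y = j. y < x, so j < x. Since x = h, j < h. Then j + r < h + r.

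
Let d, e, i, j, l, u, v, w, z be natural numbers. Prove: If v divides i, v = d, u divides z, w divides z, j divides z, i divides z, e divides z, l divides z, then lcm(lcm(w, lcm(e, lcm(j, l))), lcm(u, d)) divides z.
j divides z and l divides z, so lcm(j, l) divides z. e divides z, so lcm(e, lcm(j, l)) divides z. w divides z, so lcm(w, lcm(e, lcm(j, l))) divides z. Since v = d and v divides i, d divides i. i divides z, so d divides z. Since u divides z, lcm(u, d) divides z. lcm(w, lcm(e, lcm(j, l))) divides z, so lcm(lcm(w, lcm(e, lcm(j, l))), lcm(u, d)) divides z.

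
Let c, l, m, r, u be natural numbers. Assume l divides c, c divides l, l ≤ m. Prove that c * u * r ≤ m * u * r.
From l divides c and c divides l, l = c. l ≤ m, so c ≤ m. By multiplying by a non-negative, c * u ≤ m * u. By multiplying by a non-negative, c * u * r ≤ m * u * r.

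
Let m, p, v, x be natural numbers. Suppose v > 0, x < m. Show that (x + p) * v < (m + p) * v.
x < m, hence x + p < m + p. Using v > 0 and multiplying by a positive, (x + p) * v < (m + p) * v.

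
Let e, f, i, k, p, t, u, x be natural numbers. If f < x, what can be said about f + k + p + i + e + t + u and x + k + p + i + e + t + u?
f + k + p + i + e + t + u < x + k + p + i + e + t + u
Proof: From f < x, f + k < x + k. Then f + k + p < x + k + p. Then f + k + p + i < x + k + p + i. Then f + k + p + i + e < x + k + p + i + e. Then f + k + p + i + e + t < x + k + p + i + e + t. Then f + k + p + i + e + t + u < x + k + p + i + e + t + u.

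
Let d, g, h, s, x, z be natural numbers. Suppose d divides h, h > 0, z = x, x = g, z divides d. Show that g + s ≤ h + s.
z = x and x = g, so z = g. z divides d and d divides h, so z divides h. Because h > 0, z ≤ h. Since z = g, g ≤ h. Then g + s ≤ h + s.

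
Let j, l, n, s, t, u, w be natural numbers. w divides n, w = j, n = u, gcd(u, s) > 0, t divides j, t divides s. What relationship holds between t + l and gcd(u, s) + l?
t + l ≤ gcd(u, s) + l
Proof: From w = j and w divides n, j divides n. n = u, so j divides u. t divides j, so t divides u. t divides s, so t divides gcd(u, s). gcd(u, s) > 0, so t ≤ gcd(u, s). Then t + l ≤ gcd(u, s) + l.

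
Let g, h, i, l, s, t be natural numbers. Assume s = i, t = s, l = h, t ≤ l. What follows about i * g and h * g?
i * g ≤ h * g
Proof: Because t = s and s = i, t = i. Since t ≤ l, i ≤ l. Since l = h, i ≤ h. Then i * g ≤ h * g.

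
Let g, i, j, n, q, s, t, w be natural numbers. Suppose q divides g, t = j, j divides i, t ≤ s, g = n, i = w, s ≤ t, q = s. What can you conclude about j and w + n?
j divides w + n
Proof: i = w and j divides i, therefore j divides w. Since s ≤ t and t ≤ s, s = t. Since q = s, q = t. t = j, so q = j. Because g = n and q divides g, q divides n. Since q = j, j divides n. j divides w, so j divides w + n.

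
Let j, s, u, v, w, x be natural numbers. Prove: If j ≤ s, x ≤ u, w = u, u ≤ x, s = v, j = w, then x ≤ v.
j = w and w = u, hence j = u. Because u ≤ x and x ≤ u, u = x. From j = u, j = x. s = v and j ≤ s, so j ≤ v. j = x, so x ≤ v.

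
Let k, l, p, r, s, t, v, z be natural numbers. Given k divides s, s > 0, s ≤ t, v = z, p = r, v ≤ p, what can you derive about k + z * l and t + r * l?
k + z * l ≤ t + r * l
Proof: From k divides s and s > 0, k ≤ s. Since s ≤ t, k ≤ t. Because p = r and v ≤ p, v ≤ r. Since v = z, z ≤ r. By multiplying by a non-negative, z * l ≤ r * l. k ≤ t, so k + z * l ≤ t + r * l.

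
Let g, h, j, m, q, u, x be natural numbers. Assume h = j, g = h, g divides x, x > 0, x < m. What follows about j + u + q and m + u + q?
j + u + q < m + u + q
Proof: Because g = h and g divides x, h divides x. x > 0, so h ≤ x. x < m, so h < m. Since h = j, j < m. Then j + u < m + u. Then j + u + q < m + u + q.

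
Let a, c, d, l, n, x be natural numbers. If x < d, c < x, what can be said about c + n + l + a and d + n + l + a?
c + n + l + a < d + n + l + a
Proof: c < x and x < d, hence c < d. Then c + n < d + n. Then c + n + l < d + n + l. Then c + n + l + a < d + n + l + a.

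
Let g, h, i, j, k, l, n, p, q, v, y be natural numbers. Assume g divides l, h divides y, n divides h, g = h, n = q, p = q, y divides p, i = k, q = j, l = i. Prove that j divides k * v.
Since p = q and y divides p, y divides q. h divides y, so h divides q. n = q and n divides h, so q divides h. From h divides q, h = q. g = h, so g = q. Since q = j, g = j. Because l = i and g divides l, g divides i. Since g = j, j divides i. i = k, so j divides k. Then j divides k * v.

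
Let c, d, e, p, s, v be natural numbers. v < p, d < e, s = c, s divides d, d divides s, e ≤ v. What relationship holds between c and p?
c < p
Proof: Because d divides s and s divides d, d = s. Since s = c, d = c. e ≤ v and v < p, thus e < p. Since d < e, d < p. Since d = c, c < p.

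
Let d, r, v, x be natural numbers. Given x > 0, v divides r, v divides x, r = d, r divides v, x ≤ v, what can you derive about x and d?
x = d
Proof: v divides x and x > 0, therefore v ≤ x. Since x ≤ v, x = v. Since v divides r and r divides v, v = r. Since x = v, x = r. Since r = d, x = d.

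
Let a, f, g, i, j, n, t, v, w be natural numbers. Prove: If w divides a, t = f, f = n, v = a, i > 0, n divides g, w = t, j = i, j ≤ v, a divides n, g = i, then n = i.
g = i and n divides g, therefore n divides i. i > 0, so n ≤ i. Because w = t and t = f, w = f. f = n, so w = n. w divides a, so n divides a. a divides n, so a = n. From j = i and j ≤ v, i ≤ v. Since v = a, i ≤ a. Since a = n, i ≤ n. Since n ≤ i, n = i.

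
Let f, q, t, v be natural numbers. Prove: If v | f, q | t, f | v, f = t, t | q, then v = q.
Because v | f and f | v, v = f. Since f = t, v = t. Since t | q and q | t, t = q. v = t, so v = q.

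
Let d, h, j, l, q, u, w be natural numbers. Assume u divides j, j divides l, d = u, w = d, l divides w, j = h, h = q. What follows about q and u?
q = u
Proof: Since w = d and l divides w, l divides d. d = u, so l divides u. j divides l, so j divides u. Since u divides j, u = j. Since j = h, u = h. Since h = q, u = q. Then q = u.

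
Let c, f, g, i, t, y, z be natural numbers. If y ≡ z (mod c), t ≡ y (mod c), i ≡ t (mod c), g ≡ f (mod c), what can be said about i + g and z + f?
i + g ≡ z + f (mod c)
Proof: Because i ≡ t (mod c) and t ≡ y (mod c), i ≡ y (mod c). y ≡ z (mod c), so i ≡ z (mod c). Using g ≡ f (mod c), by adding congruences, i + g ≡ z + f (mod c).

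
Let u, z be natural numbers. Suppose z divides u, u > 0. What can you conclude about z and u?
z ≤ u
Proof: From z divides u and u > 0, by divisors are at most what they divide, z ≤ u.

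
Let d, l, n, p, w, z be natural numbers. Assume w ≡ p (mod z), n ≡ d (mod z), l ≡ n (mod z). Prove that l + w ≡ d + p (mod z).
l ≡ n (mod z) and n ≡ d (mod z), hence l ≡ d (mod z). From w ≡ p (mod z), by adding congruences, l + w ≡ d + p (mod z).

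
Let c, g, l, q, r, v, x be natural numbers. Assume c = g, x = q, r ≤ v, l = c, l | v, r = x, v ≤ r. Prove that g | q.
Because v ≤ r and r ≤ v, v = r. r = x, so v = x. From x = q, v = q. Because l = c and l | v, c | v. v = q, so c | q. c = g, so g | q.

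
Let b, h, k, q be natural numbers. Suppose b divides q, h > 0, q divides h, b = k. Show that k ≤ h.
From b divides q and q divides h, b divides h. Since h > 0, b ≤ h. From b = k, k ≤ h.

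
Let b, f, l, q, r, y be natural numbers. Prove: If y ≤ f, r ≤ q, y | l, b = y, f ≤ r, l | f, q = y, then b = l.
From f ≤ r and r ≤ q, f ≤ q. q = y, so f ≤ y. y ≤ f, so f = y. Since l | f, l | y. Since y | l, y = l. Since b = y, b = l.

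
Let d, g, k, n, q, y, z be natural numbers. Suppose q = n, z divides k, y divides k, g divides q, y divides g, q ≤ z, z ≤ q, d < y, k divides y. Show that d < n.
Because y divides g and g divides q, y divides q. Since z ≤ q and q ≤ z, z = q. k divides y and y divides k, hence k = y. From z divides k, z divides y. Since z = q, q divides y. Since y divides q, y = q. Since q = n, y = n. Since d < y, d < n.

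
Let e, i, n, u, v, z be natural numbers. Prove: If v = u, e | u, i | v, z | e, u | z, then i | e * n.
Since u | z and z | e, u | e. Since e | u, u = e. Because v = u and i | v, i | u. Since u = e, i | e. Then i | e * n.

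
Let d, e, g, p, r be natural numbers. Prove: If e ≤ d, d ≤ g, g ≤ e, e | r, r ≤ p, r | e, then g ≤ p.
e ≤ d and d ≤ g, thus e ≤ g. Since g ≤ e, e = g. Because r | e and e | r, r = e. Since r ≤ p, e ≤ p. e = g, so g ≤ p.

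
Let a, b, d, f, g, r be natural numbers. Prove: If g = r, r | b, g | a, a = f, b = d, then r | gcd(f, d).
From g = r and g | a, r | a. Since a = f, r | f. b = d and r | b, thus r | d. r | f, so r | gcd(f, d).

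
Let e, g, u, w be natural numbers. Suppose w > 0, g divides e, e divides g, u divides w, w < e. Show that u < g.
u divides w and w > 0, so u ≤ w. Because e divides g and g divides e, e = g. w < e, so w < g. u ≤ w, so u < g.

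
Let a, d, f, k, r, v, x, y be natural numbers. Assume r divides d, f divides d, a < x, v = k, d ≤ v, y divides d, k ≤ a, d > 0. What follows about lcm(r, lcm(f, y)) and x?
lcm(r, lcm(f, y)) < x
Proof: f divides d and y divides d, so lcm(f, y) divides d. Since r divides d, lcm(r, lcm(f, y)) divides d. Since d > 0, lcm(r, lcm(f, y)) ≤ d. v = k and d ≤ v, thus d ≤ k. lcm(r, lcm(f, y)) ≤ d, so lcm(r, lcm(f, y)) ≤ k. k ≤ a, so lcm(r, lcm(f, y)) ≤ a. From a < x, lcm(r, lcm(f, y)) < x.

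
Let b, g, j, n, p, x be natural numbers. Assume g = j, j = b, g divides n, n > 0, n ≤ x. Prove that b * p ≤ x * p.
Because g = j and j = b, g = b. g divides n, so b divides n. n > 0, so b ≤ n. n ≤ x, so b ≤ x. By multiplying by a non-negative, b * p ≤ x * p.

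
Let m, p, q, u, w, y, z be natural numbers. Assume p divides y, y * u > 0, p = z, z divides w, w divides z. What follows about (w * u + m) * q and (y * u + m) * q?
(w * u + m) * q ≤ (y * u + m) * q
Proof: Since z divides w and w divides z, z = w. Since p = z, p = w. p divides y, so w divides y. Then w * u divides y * u. Since y * u > 0, w * u ≤ y * u. Then w * u + m ≤ y * u + m. By multiplying by a non-negative, (w * u + m) * q ≤ (y * u + m) * q.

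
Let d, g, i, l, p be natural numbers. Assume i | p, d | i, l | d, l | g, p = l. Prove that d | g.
p = l and i | p, hence i | l. Since d | i, d | l. Since l | d, l = d. Since l | g, d | g.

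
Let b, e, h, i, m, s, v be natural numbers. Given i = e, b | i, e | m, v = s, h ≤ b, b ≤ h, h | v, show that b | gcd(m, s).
i = e and b | i, so b | e. Since e | m, b | m. h ≤ b and b ≤ h, so h = b. Since h | v, b | v. v = s, so b | s. b | m, so b | gcd(m, s).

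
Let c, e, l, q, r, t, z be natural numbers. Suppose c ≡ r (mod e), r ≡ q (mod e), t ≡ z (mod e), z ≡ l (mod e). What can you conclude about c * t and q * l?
c * t ≡ q * l (mod e)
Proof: c ≡ r (mod e) and r ≡ q (mod e), thus c ≡ q (mod e). t ≡ z (mod e) and z ≡ l (mod e), therefore t ≡ l (mod e). Using c ≡ q (mod e) and multiplying congruences, c * t ≡ q * l (mod e).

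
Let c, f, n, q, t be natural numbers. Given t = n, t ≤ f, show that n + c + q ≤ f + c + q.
Since t = n and t ≤ f, n ≤ f. Then n + c ≤ f + c. Then n + c + q ≤ f + c + q.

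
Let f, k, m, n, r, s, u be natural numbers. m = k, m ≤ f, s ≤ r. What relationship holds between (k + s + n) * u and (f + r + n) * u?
(k + s + n) * u ≤ (f + r + n) * u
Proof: m = k and m ≤ f, hence k ≤ f. s ≤ r, so k + s ≤ f + r. Then k + s + n ≤ f + r + n. Then (k + s + n) * u ≤ (f + r + n) * u.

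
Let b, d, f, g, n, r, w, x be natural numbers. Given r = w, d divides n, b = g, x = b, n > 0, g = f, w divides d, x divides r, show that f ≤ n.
b = g and g = f, thus b = f. x = b and x divides r, thus b divides r. r = w, so b divides w. From w divides d and d divides n, w divides n. Since b divides w, b divides n. n > 0, so b ≤ n. Since b = f, f ≤ n.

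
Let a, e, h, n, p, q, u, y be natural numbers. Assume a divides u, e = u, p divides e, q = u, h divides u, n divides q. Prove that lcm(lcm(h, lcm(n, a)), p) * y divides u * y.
q = u and n divides q, thus n divides u. a divides u, so lcm(n, a) divides u. Because h divides u, lcm(h, lcm(n, a)) divides u. Since e = u and p divides e, p divides u. Since lcm(h, lcm(n, a)) divides u, lcm(lcm(h, lcm(n, a)), p) divides u. Then lcm(lcm(h, lcm(n, a)), p) * y divides u * y.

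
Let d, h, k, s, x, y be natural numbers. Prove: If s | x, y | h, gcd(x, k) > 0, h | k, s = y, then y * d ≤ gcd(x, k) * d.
Because s = y and s | x, y | x. Because y | h and h | k, y | k. y | x, so y | gcd(x, k). Since gcd(x, k) > 0, y ≤ gcd(x, k). Then y * d ≤ gcd(x, k) * d.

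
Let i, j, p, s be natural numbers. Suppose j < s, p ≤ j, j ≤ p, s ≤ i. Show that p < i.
j ≤ p and p ≤ j, thus j = p. Because j < s and s ≤ i, j < i. Because j = p, p < i.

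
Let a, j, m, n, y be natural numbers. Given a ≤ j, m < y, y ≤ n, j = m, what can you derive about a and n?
a < n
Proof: j = m and a ≤ j, hence a ≤ m. m < y and y ≤ n, therefore m < n. Since a ≤ m, a < n.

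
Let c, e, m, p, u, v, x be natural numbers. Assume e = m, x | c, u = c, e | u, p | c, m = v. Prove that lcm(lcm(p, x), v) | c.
Since p | c and x | c, lcm(p, x) | c. Because e = m and m = v, e = v. Because u = c and e | u, e | c. e = v, so v | c. lcm(p, x) | c, so lcm(lcm(p, x), v) | c.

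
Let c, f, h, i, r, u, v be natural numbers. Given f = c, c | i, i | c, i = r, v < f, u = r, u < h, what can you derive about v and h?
v < h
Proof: Because c | i and i | c, c = i. Since f = c, f = i. Since i = r, f = r. From v < f, v < r. Because u = r and u < h, r < h. v < r, so v < h.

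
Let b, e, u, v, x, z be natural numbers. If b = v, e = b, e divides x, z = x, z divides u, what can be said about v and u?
v divides u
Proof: z = x and z divides u, therefore x divides u. e divides x, so e divides u. e = b, so b divides u. Since b = v, v divides u.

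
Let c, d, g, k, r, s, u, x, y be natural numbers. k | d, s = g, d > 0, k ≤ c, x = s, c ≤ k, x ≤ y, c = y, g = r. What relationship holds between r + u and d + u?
r + u ≤ d + u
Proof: Since x = s and s = g, x = g. g = r, so x = r. Since k ≤ c and c ≤ k, k = c. Since k | d, c | d. Because c = y, y | d. d > 0, so y ≤ d. Since x ≤ y, x ≤ d. Since x = r, r ≤ d. Then r + u ≤ d + u.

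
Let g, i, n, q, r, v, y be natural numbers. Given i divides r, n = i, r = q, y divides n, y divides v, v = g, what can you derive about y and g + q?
y divides g + q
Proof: v = g and y divides v, therefore y divides g. n = i and y divides n, hence y divides i. r = q and i divides r, hence i divides q. Since y divides i, y divides q. Since y divides g, y divides g + q.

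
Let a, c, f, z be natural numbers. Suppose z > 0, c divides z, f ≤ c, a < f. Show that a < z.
c divides z and z > 0, so c ≤ z. From f ≤ c, f ≤ z. Since a < f, a < z.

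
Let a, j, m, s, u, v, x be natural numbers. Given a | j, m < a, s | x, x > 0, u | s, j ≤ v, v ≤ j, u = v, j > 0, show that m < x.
j ≤ v and v ≤ j, hence j = v. From a | j and j > 0, a ≤ j. From m < a, m < j. Since j = v, m < v. Since u = v and u | s, v | s. Since s | x, v | x. Since x > 0, v ≤ x. Since m < v, m < x.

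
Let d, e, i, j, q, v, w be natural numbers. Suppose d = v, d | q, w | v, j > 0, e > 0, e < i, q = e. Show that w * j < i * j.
d = v and d | q, hence v | q. w | v, so w | q. q = e, so w | e. e > 0, so w ≤ e. Since e < i, w < i. From j > 0, w * j < i * j.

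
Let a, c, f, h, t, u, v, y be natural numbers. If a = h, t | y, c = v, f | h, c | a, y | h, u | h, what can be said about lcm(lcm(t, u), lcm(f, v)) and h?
lcm(lcm(t, u), lcm(f, v)) | h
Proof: t | y and y | h, thus t | h. u | h, so lcm(t, u) | h. a = h and c | a, thus c | h. Since c = v, v | h. Since f | h, lcm(f, v) | h. Because lcm(t, u) | h, lcm(lcm(t, u), lcm(f, v)) | h.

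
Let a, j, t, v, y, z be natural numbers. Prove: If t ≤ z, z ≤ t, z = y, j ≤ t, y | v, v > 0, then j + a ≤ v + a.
t ≤ z and z ≤ t, so t = z. Since z = y, t = y. Since j ≤ t, j ≤ y. y | v and v > 0, hence y ≤ v. Since j ≤ y, j ≤ v. Then j + a ≤ v + a.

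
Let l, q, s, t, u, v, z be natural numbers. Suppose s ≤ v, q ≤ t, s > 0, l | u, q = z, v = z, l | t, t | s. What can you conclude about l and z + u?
l | z + u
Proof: t | s and s > 0, so t ≤ s. v = z and s ≤ v, so s ≤ z. Because t ≤ s, t ≤ z. From q = z and q ≤ t, z ≤ t. Since t ≤ z, t = z. l | t, so l | z. Since l | u, l | z + u.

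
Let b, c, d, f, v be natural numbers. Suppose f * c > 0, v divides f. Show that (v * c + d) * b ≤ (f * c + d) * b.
v divides f, thus v * c divides f * c. Since f * c > 0, v * c ≤ f * c. Then v * c + d ≤ f * c + d. By multiplying by a non-negative, (v * c + d) * b ≤ (f * c + d) * b.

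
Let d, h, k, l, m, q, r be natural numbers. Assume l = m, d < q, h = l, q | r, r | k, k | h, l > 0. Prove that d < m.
q | r and r | k, therefore q | k. Since k | h, q | h. h = l, so q | l. Since l > 0, q ≤ l. Since d < q, d < l. From l = m, d < m.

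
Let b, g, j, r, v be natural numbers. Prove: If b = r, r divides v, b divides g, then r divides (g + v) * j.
Because b = r and b divides g, r divides g. r divides v, so r divides g + v. Then r divides (g + v) * j.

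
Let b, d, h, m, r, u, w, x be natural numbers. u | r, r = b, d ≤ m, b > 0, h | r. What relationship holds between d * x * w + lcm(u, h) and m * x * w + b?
d * x * w + lcm(u, h) ≤ m * x * w + b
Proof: d ≤ m, therefore d * x ≤ m * x. Then d * x * w ≤ m * x * w. From u | r and h | r, lcm(u, h) | r. Since r = b, lcm(u, h) | b. b > 0, so lcm(u, h) ≤ b. d * x * w ≤ m * x * w, so d * x * w + lcm(u, h) ≤ m * x * w + b.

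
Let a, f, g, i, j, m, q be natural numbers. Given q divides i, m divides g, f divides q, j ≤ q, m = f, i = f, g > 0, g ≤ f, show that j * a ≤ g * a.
i = f and q divides i, hence q divides f. f divides q, so q = f. From m divides g and g > 0, m ≤ g. Because m = f, f ≤ g. g ≤ f, so f = g. Since q = f, q = g. Since j ≤ q, j ≤ g. By multiplying by a non-negative, j * a ≤ g * a.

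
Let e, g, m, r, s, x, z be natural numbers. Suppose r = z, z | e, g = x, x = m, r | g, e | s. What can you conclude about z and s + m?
z | s + m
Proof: Since z | e and e | s, z | s. Because g = x and r | g, r | x. Since x = m, r | m. r = z, so z | m. Since z | s, z | s + m.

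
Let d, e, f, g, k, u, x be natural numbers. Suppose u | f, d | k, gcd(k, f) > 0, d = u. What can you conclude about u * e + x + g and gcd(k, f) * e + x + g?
u * e + x + g ≤ gcd(k, f) * e + x + g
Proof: From d = u and d | k, u | k. u | f, so u | gcd(k, f). Because gcd(k, f) > 0, u ≤ gcd(k, f). Then u * e ≤ gcd(k, f) * e. Then u * e + x ≤ gcd(k, f) * e + x. Then u * e + x + g ≤ gcd(k, f) * e + x + g.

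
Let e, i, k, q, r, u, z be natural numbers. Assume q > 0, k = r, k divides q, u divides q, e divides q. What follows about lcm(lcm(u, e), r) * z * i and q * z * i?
lcm(lcm(u, e), r) * z * i ≤ q * z * i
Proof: u divides q and e divides q, so lcm(u, e) divides q. Because k = r and k divides q, r divides q. lcm(u, e) divides q, so lcm(lcm(u, e), r) divides q. Since q > 0, lcm(lcm(u, e), r) ≤ q. By multiplying by a non-negative, lcm(lcm(u, e), r) * z ≤ q * z. By multiplying by a non-negative, lcm(lcm(u, e), r) * z * i ≤ q * z * i.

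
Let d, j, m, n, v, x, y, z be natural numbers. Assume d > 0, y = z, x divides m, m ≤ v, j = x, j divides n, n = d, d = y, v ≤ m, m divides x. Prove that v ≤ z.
m ≤ v and v ≤ m, so m = v. x divides m and m divides x, therefore x = m. Since j = x, j = m. From n = d and j divides n, j divides d. j = m, so m divides d. d > 0, so m ≤ d. m = v, so v ≤ d. Since d = y, v ≤ y. Since y = z, v ≤ z.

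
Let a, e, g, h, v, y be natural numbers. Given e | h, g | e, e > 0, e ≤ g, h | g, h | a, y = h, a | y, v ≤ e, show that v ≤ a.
g | e and e > 0, hence g ≤ e. e ≤ g, so g = e. Because h | g, h | e. e | h, so e = h. From y = h and a | y, a | h. Since h | a, h = a. e = h, so e = a. Since v ≤ e, v ≤ a.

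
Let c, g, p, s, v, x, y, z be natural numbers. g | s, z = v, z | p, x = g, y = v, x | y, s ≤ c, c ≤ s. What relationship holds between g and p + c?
g | p + c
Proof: From y = v and x | y, x | v. Since x = g, g | v. z = v and z | p, so v | p. Since g | v, g | p. s ≤ c and c ≤ s, therefore s = c. g | s, so g | c. g | p, so g | p + c.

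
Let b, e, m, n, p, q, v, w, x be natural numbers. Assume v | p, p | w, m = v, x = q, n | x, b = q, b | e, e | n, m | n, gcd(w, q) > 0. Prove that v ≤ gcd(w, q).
v | p and p | w, thus v | w. x = q and n | x, so n | q. b = q and b | e, hence q | e. e | n, so q | n. Since n | q, n = q. m | n, so m | q. m = v, so v | q. Since v | w, v | gcd(w, q). gcd(w, q) > 0, so v ≤ gcd(w, q).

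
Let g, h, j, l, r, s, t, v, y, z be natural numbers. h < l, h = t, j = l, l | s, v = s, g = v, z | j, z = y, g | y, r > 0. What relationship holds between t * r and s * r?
t * r < s * r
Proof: g = v and v = s, hence g = s. g | y, so s | y. Because z = y and z | j, y | j. j = l, so y | l. Since s | y, s | l. Since l | s, l = s. h = t and h < l, hence t < l. Because l = s, t < s. Since r > 0, t * r < s * r.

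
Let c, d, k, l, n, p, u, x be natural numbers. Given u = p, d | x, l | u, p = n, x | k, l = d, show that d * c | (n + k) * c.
From u = p and p = n, u = n. l = d and l | u, so d | u. From u = n, d | n. d | x and x | k, therefore d | k. Since d | n, d | n + k. Then d * c | (n + k) * c.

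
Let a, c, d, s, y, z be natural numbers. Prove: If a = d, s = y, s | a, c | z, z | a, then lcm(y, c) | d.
Because s = y and s | a, y | a. c | z and z | a, so c | a. y | a, so lcm(y, c) | a. Since a = d, lcm(y, c) | d.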